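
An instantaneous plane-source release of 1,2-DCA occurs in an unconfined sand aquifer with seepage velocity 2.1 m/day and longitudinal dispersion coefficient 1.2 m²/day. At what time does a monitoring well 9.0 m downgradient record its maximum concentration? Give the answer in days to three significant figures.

For the 1D instantaneous-source solution, setting ∂C/∂t = 0 at fixed x gives v²t² + 2Dt − x² = 0, so t = (√(D² + v²x²) − D)/v².
√(D² + v²x²) = √(1.2² + 2.1² × 9.0²) = 18.94; v² = 4.41.
t = (18.94 − 1.2)/4.41 = 4.02 days (vs. the pure-advection estimate x/v = 4.29 d).

4.02 days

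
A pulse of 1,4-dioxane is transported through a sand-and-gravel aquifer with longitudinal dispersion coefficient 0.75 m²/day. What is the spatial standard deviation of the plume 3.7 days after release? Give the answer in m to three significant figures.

Dispersive spreading gives a Gaussian with σ² = 2Dt; advection only shifts the center.
σ = √(2 × 0.75 × 3.7) = 2.36 m.

2.36 m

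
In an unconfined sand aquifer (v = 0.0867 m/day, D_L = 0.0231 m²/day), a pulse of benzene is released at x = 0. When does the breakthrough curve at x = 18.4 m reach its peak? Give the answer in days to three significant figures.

209 days

For the 1D instantaneous-source solution, setting ∂C/∂t = 0 at fixed x gives v²t² + 2Dt − x² = 0, so t = (√(D² + v²x²) − D)/v².
√(D² + v²x²) = √(0.0231² + 0.0867² × 18.4²) = 1.595; v² = 0.00751689.
t = (1.595 − 0.0231)/0.00751689 = 209 days (vs. the pure-advection estimate x/v = 212 d).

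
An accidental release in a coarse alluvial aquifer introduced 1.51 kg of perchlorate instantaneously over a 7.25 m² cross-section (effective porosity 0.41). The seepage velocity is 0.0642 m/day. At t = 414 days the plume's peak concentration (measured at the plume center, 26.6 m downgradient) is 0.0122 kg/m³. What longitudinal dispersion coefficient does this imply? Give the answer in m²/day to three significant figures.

0.333 m²/day

At the plume center C_max = M/(n_e·A·√(4πDt)), so D = M²/(4πt·(n_e·A·C_max)²).
n_e·A·C_max = 0.41 × 7.25 × 0.0122 = 0.03626 kg/m.
D = 1.51²/(4π × 414 × 0.03626²) = 0.333 m²/day.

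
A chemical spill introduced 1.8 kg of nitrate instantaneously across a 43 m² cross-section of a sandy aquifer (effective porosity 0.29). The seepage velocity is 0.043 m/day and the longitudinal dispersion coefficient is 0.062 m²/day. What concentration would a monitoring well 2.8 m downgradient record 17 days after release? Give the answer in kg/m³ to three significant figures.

0.0144 kg/m³

For an instantaneous plane source, C(x,t) = M/(n_e·A·√(4πDt)) · exp(−(x−vt)²/(4Dt)), with n_e·A the pore (flow) area.
Plume center vt = 0.043 × 17 = 0.731 m, so the well at 2.8 m is 2.069 m downgradient of the peak.
√(4πDt) = 3.639 m, giving peak height M/(n_e·A·√(4πDt)) = 1.8/(0.29 × 43 × 3.639) = 0.03967 kg/m³.
(x−vt)²/(4Dt) = (2.069)²/(4 × 0.062 × 17) = 1.015; exp(−1.015) = 0.3624.
C = 0.03967 × 0.3624 = 0.0144 kg/m³.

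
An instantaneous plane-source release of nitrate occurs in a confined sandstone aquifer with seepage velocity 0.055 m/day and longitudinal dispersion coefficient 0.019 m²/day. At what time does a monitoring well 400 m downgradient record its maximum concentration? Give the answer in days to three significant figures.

For the 1D instantaneous-source solution, setting ∂C/∂t = 0 at fixed x gives v²t² + 2Dt − x² = 0, so t = (√(D² + v²x²) − D)/v².
√(D² + v²x²) = √(0.019² + 0.055² × 400²) = 22.00; v² = 0.003025.
t = (22.00 − 0.019)/0.003025 = 7270 days (vs. the pure-advection estimate x/v = 7270 d).

7270 days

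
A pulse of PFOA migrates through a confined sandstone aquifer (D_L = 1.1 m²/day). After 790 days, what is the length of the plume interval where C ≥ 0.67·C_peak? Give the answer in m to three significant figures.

The plume is Gaussian with σ = √(2Dt) = √(2 × 1.1 × 790) = 41.69 m.
C/C_peak = exp(−Δx²/(2σ²)) = 0.67 ⇒ Δx = σ·√(−2 ln 0.67) = 41.69 × 0.8950 = 37.31 m.
Width = 2Δx = 74.6 m.

74.6 m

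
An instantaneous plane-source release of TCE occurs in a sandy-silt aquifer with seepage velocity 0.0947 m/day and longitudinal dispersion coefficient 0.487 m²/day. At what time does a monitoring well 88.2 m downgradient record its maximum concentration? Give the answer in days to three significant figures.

879 days

For the 1D instantaneous-source solution, setting ∂C/∂t = 0 at fixed x gives v²t² + 2Dt − x² = 0, so t = (√(D² + v²x²) − D)/v².
√(D² + v²x²) = √(0.487² + 0.0947² × 88.2²) = 8.367; v² = 0.00896809.
t = (8.367 − 0.487)/0.00896809 = 879 days (vs. the pure-advection estimate x/v = 931 d).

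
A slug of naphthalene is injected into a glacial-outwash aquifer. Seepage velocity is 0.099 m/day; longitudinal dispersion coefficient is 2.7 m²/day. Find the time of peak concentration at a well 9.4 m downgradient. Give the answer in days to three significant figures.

15.9 days

For the 1D instantaneous-source solution, setting ∂C/∂t = 0 at fixed x gives v²t² + 2Dt − x² = 0, so t = (√(D² + v²x²) − D)/v².
√(D² + v²x²) = √(2.7² + 0.099² × 9.4²) = 2.856; v² = 0.009801.
t = (2.856 − 2.7)/0.009801 = 15.9 days (vs. the pure-advection estimate x/v = 94.9 d).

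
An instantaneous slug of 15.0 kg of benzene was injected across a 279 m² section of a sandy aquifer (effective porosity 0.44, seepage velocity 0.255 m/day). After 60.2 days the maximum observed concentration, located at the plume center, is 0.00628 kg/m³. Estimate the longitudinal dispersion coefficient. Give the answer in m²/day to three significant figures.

At the plume center C_max = M/(n_e·A·√(4πDt)), so D = M²/(4πt·(n_e·A·C_max)²).
n_e·A·C_max = 0.44 × 279 × 0.00628 = 0.7709 kg/m.
D = 15.0²/(4π × 60.2 × 0.7709²) = 0.500 m²/day.

0.500 m²/day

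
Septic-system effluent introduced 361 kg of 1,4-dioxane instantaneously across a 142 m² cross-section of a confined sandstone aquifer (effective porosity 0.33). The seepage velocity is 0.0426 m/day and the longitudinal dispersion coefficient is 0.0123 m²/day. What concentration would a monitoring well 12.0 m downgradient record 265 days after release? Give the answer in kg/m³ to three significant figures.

For an instantaneous plane source, C(x,t) = M/(n_e·A·√(4πDt)) · exp(−(x−vt)²/(4Dt)), with n_e·A the pore (flow) area.
Plume center vt = 0.0426 × 265 = 11.289 m, so the well at 12.0 m is 0.711 m downgradient of the peak.
√(4πDt) = 6.400 m, giving peak height M/(n_e·A·√(4πDt)) = 361/(0.33 × 142 × 6.400) = 1.204 kg/m³.
(x−vt)²/(4Dt) = (0.711)²/(4 × 0.0123 × 265) = 0.03877; exp(−0.03877) = 0.9620.
C = 1.204 × 0.9620 = 1.16 kg/m³.

1.16 kg/m³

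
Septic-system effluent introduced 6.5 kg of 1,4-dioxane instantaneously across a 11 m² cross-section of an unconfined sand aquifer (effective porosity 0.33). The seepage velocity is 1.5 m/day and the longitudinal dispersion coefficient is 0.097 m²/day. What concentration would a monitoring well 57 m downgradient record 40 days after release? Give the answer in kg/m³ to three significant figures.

0.144 kg/m³

For an instantaneous plane source, C(x,t) = M/(n_e·A·√(4πDt)) · exp(−(x−vt)²/(4Dt)), with n_e·A the pore (flow) area.
Plume center vt = 1.5 × 40 = 60 m, so the well at 57 m is 3 m upgradient of the peak.
√(4πDt) = 6.983 m, giving peak height M/(n_e·A·√(4πDt)) = 6.5/(0.33 × 11 × 6.983) = 0.2564 kg/m³.
(x−vt)²/(4Dt) = (-3)²/(4 × 0.097 × 40) = 0.5799; exp(−0.5799) = 0.5600.
C = 0.2564 × 0.5600 = 0.144 kg/m³.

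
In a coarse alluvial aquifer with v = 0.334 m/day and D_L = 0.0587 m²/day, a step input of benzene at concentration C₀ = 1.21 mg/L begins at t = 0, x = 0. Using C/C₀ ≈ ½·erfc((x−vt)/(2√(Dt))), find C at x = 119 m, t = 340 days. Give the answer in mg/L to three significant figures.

0.235 mg/L

For a continuous step input, C/C₀ ≈ ½·erfc((x−vt)/(2√(Dt))).
vt = 0.334 × 340 = 113.56 m and 2√(Dt) = 2√(0.0587 × 340) = 8.935 m.
Argument (x−vt)/(2√(Dt)) = (119 − 113.56)/8.935 = 0.6088; ½·erfc(0.6088) = 0.1946.
C = 1.21 × 0.1946 = 0.235 mg/L.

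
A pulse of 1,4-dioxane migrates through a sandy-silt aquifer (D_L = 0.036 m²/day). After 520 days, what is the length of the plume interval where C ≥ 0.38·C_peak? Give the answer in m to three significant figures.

The plume is Gaussian with σ = √(2Dt) = √(2 × 0.036 × 520) = 6.119 m.
C/C_peak = exp(−Δx²/(2σ²)) = 0.38 ⇒ Δx = σ·√(−2 ln 0.38) = 6.119 × 1.391 = 8.512 m.
Width = 2Δx = 17.0 m.

17.0 m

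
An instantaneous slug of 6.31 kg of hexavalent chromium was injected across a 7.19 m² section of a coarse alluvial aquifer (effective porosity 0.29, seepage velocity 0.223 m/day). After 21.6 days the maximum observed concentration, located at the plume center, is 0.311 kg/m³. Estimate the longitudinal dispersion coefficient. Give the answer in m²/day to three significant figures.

At the plume center C_max = M/(n_e·A·√(4πDt)), so D = M²/(4πt·(n_e·A·C_max)²).
n_e·A·C_max = 0.29 × 7.19 × 0.311 = 0.6485 kg/m.
D = 6.31²/(4π × 21.6 × 0.6485²) = 0.349 m²/day.

0.349 m²/day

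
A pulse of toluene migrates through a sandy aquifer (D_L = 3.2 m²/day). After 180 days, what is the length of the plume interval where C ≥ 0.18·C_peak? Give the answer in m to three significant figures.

126 m

The plume is Gaussian with σ = √(2Dt) = √(2 × 3.2 × 180) = 33.94 m.
C/C_peak = exp(−Δx²/(2σ²)) = 0.18 ⇒ Δx = σ·√(−2 ln 0.18) = 33.94 × 1.852 = 62.86 m.
Width = 2Δx = 126 m.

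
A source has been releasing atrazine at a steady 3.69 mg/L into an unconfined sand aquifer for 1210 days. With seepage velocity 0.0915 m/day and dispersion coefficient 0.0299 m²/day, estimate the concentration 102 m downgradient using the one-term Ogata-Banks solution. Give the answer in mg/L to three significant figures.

3.13 mg/L

For a continuous step input, C/C₀ ≈ ½·erfc((x−vt)/(2√(Dt))).
vt = 0.0915 × 1210 = 110.715 m and 2√(Dt) = 2√(0.0299 × 1210) = 12.03 m.
Argument (x−vt)/(2√(Dt)) = (102 − 110.715)/12.03 = -0.7244; ½·erfc(-0.7244) = 0.8472.
C = 3.69 × 0.8472 = 3.13 mg/L.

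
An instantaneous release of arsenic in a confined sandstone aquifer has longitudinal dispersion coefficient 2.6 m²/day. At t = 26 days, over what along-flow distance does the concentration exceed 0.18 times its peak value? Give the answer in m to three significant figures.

The plume is Gaussian with σ = √(2Dt) = √(2 × 2.6 × 26) = 11.63 m.
C/C_peak = exp(−Δx²/(2σ²)) = 0.18 ⇒ Δx = σ·√(−2 ln 0.18) = 11.63 × 1.852 = 21.54 m.
Width = 2Δx = 43.1 m.

43.1 m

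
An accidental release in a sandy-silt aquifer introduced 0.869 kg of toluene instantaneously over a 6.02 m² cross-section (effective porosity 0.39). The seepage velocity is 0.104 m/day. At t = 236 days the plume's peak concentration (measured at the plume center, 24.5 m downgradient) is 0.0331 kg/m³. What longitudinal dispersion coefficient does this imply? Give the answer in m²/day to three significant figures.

At the plume center C_max = M/(n_e·A·√(4πDt)), so D = M²/(4πt·(n_e·A·C_max)²).
n_e·A·C_max = 0.39 × 6.02 × 0.0331 = 0.07771 kg/m.
D = 0.869²/(4π × 236 × 0.07771²) = 0.0422 m²/day.

0.0422 m²/day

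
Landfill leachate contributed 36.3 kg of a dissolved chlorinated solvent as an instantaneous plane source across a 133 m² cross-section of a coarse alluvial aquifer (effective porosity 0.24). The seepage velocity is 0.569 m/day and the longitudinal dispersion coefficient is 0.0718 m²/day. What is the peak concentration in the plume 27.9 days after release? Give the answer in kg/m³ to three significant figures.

The peak of an instantaneous 1D plume sits at x = vt; there the Gaussian factor is 1 and C_max = M/(n_e·A·√(4πDt)), where n_e·A is the pore area the mass is dissolved in.
√(4πDt) = √(4π × 0.0718 × 27.9) = 5.017 m, so C_max = 36.3/(0.24 × 133 × 5.017) = 0.227 kg/m³.

0.227 kg/m³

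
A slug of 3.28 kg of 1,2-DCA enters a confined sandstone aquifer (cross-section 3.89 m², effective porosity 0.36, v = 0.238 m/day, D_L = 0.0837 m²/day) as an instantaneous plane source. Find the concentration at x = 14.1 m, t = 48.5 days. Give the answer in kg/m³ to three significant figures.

For an instantaneous plane source, C(x,t) = M/(n_e·A·√(4πDt)) · exp(−(x−vt)²/(4Dt)), with n_e·A the pore (flow) area.
Plume center vt = 0.238 × 48.5 = 11.543 m, so the well at 14.1 m is 2.557 m downgradient of the peak.
√(4πDt) = 7.142 m, giving peak height M/(n_e·A·√(4πDt)) = 3.28/(0.36 × 3.89 × 7.142) = 0.3279 kg/m³.
(x−vt)²/(4Dt) = (2.557)²/(4 × 0.0837 × 48.5) = 0.4027; exp(−0.4027) = 0.6685.
C = 0.3279 × 0.6685 = 0.219 kg/m³.

0.219 kg/m³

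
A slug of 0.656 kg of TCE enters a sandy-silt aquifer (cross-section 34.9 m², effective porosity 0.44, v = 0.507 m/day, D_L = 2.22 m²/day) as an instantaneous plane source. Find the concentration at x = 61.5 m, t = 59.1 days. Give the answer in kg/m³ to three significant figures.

0.000158 kg/m³

For an instantaneous plane source, C(x,t) = M/(n_e·A·√(4πDt)) · exp(−(x−vt)²/(4Dt)), with n_e·A the pore (flow) area.
Plume center vt = 0.507 × 59.1 = 29.9637 m, so the well at 61.5 m is 31.5363 m downgradient of the peak.
√(4πDt) = 40.60 m, giving peak height M/(n_e·A·√(4πDt)) = 0.656/(0.44 × 34.9 × 40.60) = 0.001052 kg/m³.
(x−vt)²/(4Dt) = (31.5363)²/(4 × 2.22 × 59.1) = 1.895; exp(−1.895) = 0.1503.
C = 0.001052 × 0.1503 = 0.000158 kg/m³.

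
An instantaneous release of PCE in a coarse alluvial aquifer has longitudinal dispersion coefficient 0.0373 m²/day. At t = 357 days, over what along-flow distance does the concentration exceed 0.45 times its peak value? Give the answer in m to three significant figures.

13.0 m

The plume is Gaussian with σ = √(2Dt) = √(2 × 0.0373 × 357) = 5.161 m.
C/C_peak = exp(−Δx²/(2σ²)) = 0.45 ⇒ Δx = σ·√(−2 ln 0.45) = 5.161 × 1.264 = 6.524 m.
Width = 2Δx = 13.0 m.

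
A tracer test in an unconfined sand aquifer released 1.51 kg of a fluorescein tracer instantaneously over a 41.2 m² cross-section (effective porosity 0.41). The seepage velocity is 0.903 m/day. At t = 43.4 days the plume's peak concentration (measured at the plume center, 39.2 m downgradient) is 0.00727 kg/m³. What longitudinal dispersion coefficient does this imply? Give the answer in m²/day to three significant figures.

At the plume center C_max = M/(n_e·A·√(4πDt)), so D = M²/(4πt·(n_e·A·C_max)²).
n_e·A·C_max = 0.41 × 41.2 × 0.00727 = 0.1228 kg/m.
D = 1.51²/(4π × 43.4 × 0.1228²) = 0.277 m²/day.

0.277 m²/day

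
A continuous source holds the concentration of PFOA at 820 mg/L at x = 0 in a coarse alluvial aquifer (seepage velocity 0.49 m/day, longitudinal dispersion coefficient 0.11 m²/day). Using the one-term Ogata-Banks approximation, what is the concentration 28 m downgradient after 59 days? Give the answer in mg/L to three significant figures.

For a continuous step input, C/C₀ ≈ ½·erfc((x−vt)/(2√(Dt))).
vt = 0.49 × 59 = 28.91 m and 2√(Dt) = 2√(0.11 × 59) = 5.095 m.
Argument (x−vt)/(2√(Dt)) = (28 − 28.91)/5.095 = -0.1786; ½·erfc(-0.1786) = 0.5997.
C = 820 × 0.5997 = 492 mg/L.

492 mg/L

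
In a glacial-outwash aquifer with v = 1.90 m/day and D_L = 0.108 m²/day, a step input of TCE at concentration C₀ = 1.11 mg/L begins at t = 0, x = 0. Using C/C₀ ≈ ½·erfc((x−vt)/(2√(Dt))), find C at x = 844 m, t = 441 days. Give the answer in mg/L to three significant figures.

0.295 mg/L

For a continuous step input, C/C₀ ≈ ½·erfc((x−vt)/(2√(Dt))).
vt = 1.90 × 441 = 837.9 m and 2√(Dt) = 2√(0.108 × 441) = 13.80 m.
Argument (x−vt)/(2√(Dt)) = (844 − 837.9)/13.80 = 0.4420; ½·erfc(0.4420) = 0.2660.
C = 1.11 × 0.2660 = 0.295 mg/L.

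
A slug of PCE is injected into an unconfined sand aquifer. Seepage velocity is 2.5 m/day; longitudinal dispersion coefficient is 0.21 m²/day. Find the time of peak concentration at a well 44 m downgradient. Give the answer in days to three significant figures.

17.6 days

For the 1D instantaneous-source solution, setting ∂C/∂t = 0 at fixed x gives v²t² + 2Dt − x² = 0, so t = (√(D² + v²x²) − D)/v².
√(D² + v²x²) = √(0.21² + 2.5² × 44²) = 110.0; v² = 6.25.
t = (110.0 − 0.21)/6.25 = 17.6 days (vs. the pure-advection estimate x/v = 17.6 d).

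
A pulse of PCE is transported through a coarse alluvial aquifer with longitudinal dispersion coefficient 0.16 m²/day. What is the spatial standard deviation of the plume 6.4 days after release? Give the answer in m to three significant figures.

1.43 m

Dispersive spreading gives a Gaussian with σ² = 2Dt; advection only shifts the center.
σ = √(2 × 0.16 × 6.4) = 1.43 m.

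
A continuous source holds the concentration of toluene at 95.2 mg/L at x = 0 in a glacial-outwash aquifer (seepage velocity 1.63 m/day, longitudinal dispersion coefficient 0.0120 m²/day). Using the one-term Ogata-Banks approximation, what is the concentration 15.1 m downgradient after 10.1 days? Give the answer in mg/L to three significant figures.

For a continuous step input, C/C₀ ≈ ½·erfc((x−vt)/(2√(Dt))).
vt = 1.63 × 10.1 = 16.463 m and 2√(Dt) = 2√(0.0120 × 10.1) = 0.6963 m.
Argument (x−vt)/(2√(Dt)) = (15.1 − 16.463)/0.6963 = -1.957; ½·erfc(-1.957) = 0.9972.
C = 95.2 × 0.9972 = 94.9 mg/L.

94.9 mg/L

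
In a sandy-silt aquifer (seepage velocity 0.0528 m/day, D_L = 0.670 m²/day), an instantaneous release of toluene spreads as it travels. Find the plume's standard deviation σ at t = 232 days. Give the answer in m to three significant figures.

17.6 m

Dispersive spreading gives a Gaussian with σ² = 2Dt; advection only shifts the center.
σ = √(2 × 0.670 × 232) = 17.6 m.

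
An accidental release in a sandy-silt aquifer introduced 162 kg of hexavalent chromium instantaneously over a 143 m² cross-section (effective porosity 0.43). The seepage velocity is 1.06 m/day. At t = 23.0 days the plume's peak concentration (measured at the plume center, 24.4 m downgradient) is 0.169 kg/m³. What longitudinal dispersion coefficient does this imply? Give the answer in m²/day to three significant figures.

0.841 m²/day

At the plume center C_max = M/(n_e·A·√(4πDt)), so D = M²/(4πt·(n_e·A·C_max)²).
n_e·A·C_max = 0.43 × 143 × 0.169 = 10.39 kg/m.
D = 162²/(4π × 23.0 × 10.39²) = 0.841 m²/day.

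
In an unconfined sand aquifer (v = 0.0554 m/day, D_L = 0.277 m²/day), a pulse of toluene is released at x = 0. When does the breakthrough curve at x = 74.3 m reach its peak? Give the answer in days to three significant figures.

1250 days

For the 1D instantaneous-source solution, setting ∂C/∂t = 0 at fixed x gives v²t² + 2Dt − x² = 0, so t = (√(D² + v²x²) − D)/v².
√(D² + v²x²) = √(0.277² + 0.0554² × 74.3²) = 4.126; v² = 0.00306916.
t = (4.126 − 0.277)/0.00306916 = 1250 days (vs. the pure-advection estimate x/v = 1340 d).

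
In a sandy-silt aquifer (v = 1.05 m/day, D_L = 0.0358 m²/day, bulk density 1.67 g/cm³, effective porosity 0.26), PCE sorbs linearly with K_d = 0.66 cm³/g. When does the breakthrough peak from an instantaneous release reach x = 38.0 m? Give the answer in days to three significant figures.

189 days

Retardation factor R = 1 + ρ_b·K_d/n = 1 + 1.67 × 0.66/0.26 = 5.239.
Sorption retards both mechanisms: v_R = v/R = 0.2004 m/day, D_R = D/R = 0.006833 m²/day.
Peak time from v_R²t² + 2D_R t − x² = 0: t = (√(D_R² + v_R²x²) − D_R)/v_R².
√(D_R² + v_R²x²) = √(0.006833² + 0.2004² × 38.0²) = 7.615; v_R² = 0.04016.
t = (7.615 − 0.006833)/0.04016 = 189 days.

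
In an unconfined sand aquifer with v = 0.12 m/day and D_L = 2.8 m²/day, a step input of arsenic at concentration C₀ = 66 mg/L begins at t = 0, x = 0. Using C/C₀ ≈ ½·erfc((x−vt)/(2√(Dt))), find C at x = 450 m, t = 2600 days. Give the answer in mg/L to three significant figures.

For a continuous step input, C/C₀ ≈ ½·erfc((x−vt)/(2√(Dt))).
vt = 0.12 × 2600 = 312 m and 2√(Dt) = 2√(2.8 × 2600) = 170.6 m.
Argument (x−vt)/(2√(Dt)) = (450 − 312)/170.6 = 0.8089; ½·erfc(0.8089) = 0.1263.
C = 66 × 0.1263 = 8.34 mg/L.

8.34 mg/L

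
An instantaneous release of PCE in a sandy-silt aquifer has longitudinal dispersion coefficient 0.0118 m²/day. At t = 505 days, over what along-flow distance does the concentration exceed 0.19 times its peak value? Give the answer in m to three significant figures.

The plume is Gaussian with σ = √(2Dt) = √(2 × 0.0118 × 505) = 3.452 m.
C/C_peak = exp(−Δx²/(2σ²)) = 0.19 ⇒ Δx = σ·√(−2 ln 0.19) = 3.452 × 1.822 = 6.290 m.
Width = 2Δx = 12.6 m.

12.6 m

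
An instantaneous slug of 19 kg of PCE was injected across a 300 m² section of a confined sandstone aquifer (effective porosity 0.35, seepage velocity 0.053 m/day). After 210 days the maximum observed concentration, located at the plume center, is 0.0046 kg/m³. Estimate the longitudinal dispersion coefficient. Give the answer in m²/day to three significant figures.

At the plume center C_max = M/(n_e·A·√(4πDt)), so D = M²/(4πt·(n_e·A·C_max)²).
n_e·A·C_max = 0.35 × 300 × 0.0046 = 0.4830 kg/m.
D = 19²/(4π × 210 × 0.4830²) = 0.586 m²/day.

0.586 m²/day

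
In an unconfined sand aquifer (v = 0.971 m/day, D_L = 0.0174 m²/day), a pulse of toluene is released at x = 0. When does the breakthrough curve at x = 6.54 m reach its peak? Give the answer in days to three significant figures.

For the 1D instantaneous-source solution, setting ∂C/∂t = 0 at fixed x gives v²t² + 2Dt − x² = 0, so t = (√(D² + v²x²) − D)/v².
√(D² + v²x²) = √(0.0174² + 0.971² × 6.54²) = 6.350; v² = 0.942841.
t = (6.350 − 0.0174)/0.942841 = 6.72 days (vs. the pure-advection estimate x/v = 6.74 d).

6.72 days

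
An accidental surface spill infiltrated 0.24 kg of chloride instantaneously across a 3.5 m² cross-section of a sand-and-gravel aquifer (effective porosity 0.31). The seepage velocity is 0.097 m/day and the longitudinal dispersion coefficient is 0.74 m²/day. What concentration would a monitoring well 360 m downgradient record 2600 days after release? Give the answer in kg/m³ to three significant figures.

0.000314 kg/m³

For an instantaneous plane source, C(x,t) = M/(n_e·A·√(4πDt)) · exp(−(x−vt)²/(4Dt)), with n_e·A the pore (flow) area.
Plume center vt = 0.097 × 2600 = 252.2 m, so the well at 360 m is 107.8 m downgradient of the peak.
√(4πDt) = 155.5 m, giving peak height M/(n_e·A·√(4πDt)) = 0.24/(0.31 × 3.5 × 155.5) = 0.001422 kg/m³.
(x−vt)²/(4Dt) = (107.8)²/(4 × 0.74 × 2600) = 1.510; exp(−1.510) = 0.2209.
C = 0.001422 × 0.2209 = 0.000314 kg/m³.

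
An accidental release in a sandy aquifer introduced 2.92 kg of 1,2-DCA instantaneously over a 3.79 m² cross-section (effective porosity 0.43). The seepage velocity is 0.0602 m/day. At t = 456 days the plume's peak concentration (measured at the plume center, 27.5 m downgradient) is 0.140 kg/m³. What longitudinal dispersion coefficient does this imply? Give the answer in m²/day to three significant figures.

At the plume center C_max = M/(n_e·A·√(4πDt)), so D = M²/(4πt·(n_e·A·C_max)²).
n_e·A·C_max = 0.43 × 3.79 × 0.140 = 0.2282 kg/m.
D = 2.92²/(4π × 456 × 0.2282²) = 0.0286 m²/day.

0.0286 m²/day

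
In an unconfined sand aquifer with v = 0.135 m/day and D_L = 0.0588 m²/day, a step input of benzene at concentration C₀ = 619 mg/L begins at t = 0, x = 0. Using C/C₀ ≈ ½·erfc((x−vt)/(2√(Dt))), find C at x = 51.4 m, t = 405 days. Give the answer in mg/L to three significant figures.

422 mg/L

For a continuous step input, C/C₀ ≈ ½·erfc((x−vt)/(2√(Dt))).
vt = 0.135 × 405 = 54.675 m and 2√(Dt) = 2√(0.0588 × 405) = 9.760 m.
Argument (x−vt)/(2√(Dt)) = (51.4 − 54.675)/9.760 = -0.3356; ½·erfc(-0.3356) = 0.6825.
C = 619 × 0.6825 = 422 mg/L.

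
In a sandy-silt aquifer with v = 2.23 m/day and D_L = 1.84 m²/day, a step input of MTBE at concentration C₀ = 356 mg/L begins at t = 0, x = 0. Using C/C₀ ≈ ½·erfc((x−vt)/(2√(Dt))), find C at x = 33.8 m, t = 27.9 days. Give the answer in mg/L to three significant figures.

355 mg/L

For a continuous step input, C/C₀ ≈ ½·erfc((x−vt)/(2√(Dt))).
vt = 2.23 × 27.9 = 62.217 m and 2√(Dt) = 2√(1.84 × 27.9) = 14.33 m.
Argument (x−vt)/(2√(Dt)) = (33.8 − 62.217)/14.33 = -1.983; ½·erfc(-1.983) = 0.9975.
C = 356 × 0.9975 = 355 mg/L.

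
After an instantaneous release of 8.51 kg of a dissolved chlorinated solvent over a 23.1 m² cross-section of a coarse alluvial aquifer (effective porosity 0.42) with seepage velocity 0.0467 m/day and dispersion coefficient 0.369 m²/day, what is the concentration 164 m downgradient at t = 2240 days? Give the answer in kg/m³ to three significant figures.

0.00296 kg/m³

For an instantaneous plane source, C(x,t) = M/(n_e·A·√(4πDt)) · exp(−(x−vt)²/(4Dt)), with n_e·A the pore (flow) area.
Plume center vt = 0.0467 × 2240 = 104.608 m, so the well at 164 m is 59.392 m downgradient of the peak.
√(4πDt) = 101.9 m, giving peak height M/(n_e·A·√(4πDt)) = 8.51/(0.42 × 23.1 × 101.9) = 0.008608 kg/m³.
(x−vt)²/(4Dt) = (59.392)²/(4 × 0.369 × 2240) = 1.067; exp(−1.067) = 0.3440.
C = 0.008608 × 0.3440 = 0.00296 kg/m³.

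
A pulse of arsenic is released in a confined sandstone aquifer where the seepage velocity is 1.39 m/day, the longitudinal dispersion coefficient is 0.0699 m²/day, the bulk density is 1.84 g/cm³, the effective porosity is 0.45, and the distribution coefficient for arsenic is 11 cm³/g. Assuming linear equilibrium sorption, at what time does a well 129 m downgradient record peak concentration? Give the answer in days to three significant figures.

Retardation factor R = 1 + ρ_b·K_d/n = 1 + 1.84 × 11/0.45 = 45.98.
Sorption retards both mechanisms: v_R = v/R = 0.03023 m/day, D_R = D/R = 0.001520 m²/day.
Peak time from v_R²t² + 2D_R t − x² = 0: t = (√(D_R² + v_R²x²) − D_R)/v_R².
√(D_R² + v_R²x²) = √(0.001520² + 0.03023² × 129²) = 3.900; v_R² = 0.0009139.
t = (3.900 − 0.001520)/0.0009139 = 4270 days.

4270 days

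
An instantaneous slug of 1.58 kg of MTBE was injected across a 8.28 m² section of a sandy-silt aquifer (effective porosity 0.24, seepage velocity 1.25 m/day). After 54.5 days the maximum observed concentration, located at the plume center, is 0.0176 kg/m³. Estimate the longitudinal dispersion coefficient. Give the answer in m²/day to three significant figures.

At the plume center C_max = M/(n_e·A·√(4πDt)), so D = M²/(4πt·(n_e·A·C_max)²).
n_e·A·C_max = 0.24 × 8.28 × 0.0176 = 0.03497 kg/m.
D = 1.58²/(4π × 54.5 × 0.03497²) = 2.98 m²/day.

2.98 m²/day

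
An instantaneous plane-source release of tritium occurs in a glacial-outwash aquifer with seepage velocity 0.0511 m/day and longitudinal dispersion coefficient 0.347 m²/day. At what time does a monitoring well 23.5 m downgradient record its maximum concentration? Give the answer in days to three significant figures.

346 days

For the 1D instantaneous-source solution, setting ∂C/∂t = 0 at fixed x gives v²t² + 2Dt − x² = 0, so t = (√(D² + v²x²) − D)/v².
√(D² + v²x²) = √(0.347² + 0.0511² × 23.5²) = 1.250; v² = 0.00261121.
t = (1.250 − 0.347)/0.00261121 = 346 days (vs. the pure-advection estimate x/v = 460 d).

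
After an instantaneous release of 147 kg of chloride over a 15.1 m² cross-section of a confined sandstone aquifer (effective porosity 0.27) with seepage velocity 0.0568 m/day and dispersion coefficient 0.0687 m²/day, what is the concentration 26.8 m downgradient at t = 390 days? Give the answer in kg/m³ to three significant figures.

For an instantaneous plane source, C(x,t) = M/(n_e·A·√(4πDt)) · exp(−(x−vt)²/(4Dt)), with n_e·A the pore (flow) area.
Plume center vt = 0.0568 × 390 = 22.152 m, so the well at 26.8 m is 4.648 m downgradient of the peak.
√(4πDt) = 18.35 m, giving peak height M/(n_e·A·√(4πDt)) = 147/(0.27 × 15.1 × 18.35) = 1.965 kg/m³.
(x−vt)²/(4Dt) = (4.648)²/(4 × 0.0687 × 390) = 0.2016; exp(−0.2016) = 0.8174.
C = 1.965 × 0.8174 = 1.61 kg/m³.

1.61 kg/m³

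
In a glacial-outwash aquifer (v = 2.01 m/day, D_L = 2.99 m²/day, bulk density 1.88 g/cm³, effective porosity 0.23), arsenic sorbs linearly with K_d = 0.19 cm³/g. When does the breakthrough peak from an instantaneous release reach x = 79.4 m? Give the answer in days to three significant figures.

99.0 days

Retardation factor R = 1 + ρ_b·K_d/n = 1 + 1.88 × 0.19/0.23 = 2.553.
Sorption retards both mechanisms: v_R = v/R = 0.7873 m/day, D_R = D/R = 1.171 m²/day.
Peak time from v_R²t² + 2D_R t − x² = 0: t = (√(D_R² + v_R²x²) − D_R)/v_R².
√(D_R² + v_R²x²) = √(1.171² + 0.7873² × 79.4²) = 62.52; v_R² = 0.6198.
t = (62.52 − 1.171)/0.6198 = 99.0 days.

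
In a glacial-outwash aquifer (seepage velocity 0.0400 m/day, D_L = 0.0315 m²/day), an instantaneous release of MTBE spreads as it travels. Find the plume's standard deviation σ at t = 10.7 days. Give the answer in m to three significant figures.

Dispersive spreading gives a Gaussian with σ² = 2Dt; advection only shifts the center.
σ = √(2 × 0.0315 × 10.7) = 0.821 m.

0.821 m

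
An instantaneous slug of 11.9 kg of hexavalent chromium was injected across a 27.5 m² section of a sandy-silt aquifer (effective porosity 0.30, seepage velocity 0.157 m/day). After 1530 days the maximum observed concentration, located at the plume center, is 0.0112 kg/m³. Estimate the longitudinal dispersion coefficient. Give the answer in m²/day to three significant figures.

0.863 m²/day

At the plume center C_max = M/(n_e·A·√(4πDt)), so D = M²/(4πt·(n_e·A·C_max)²).
n_e·A·C_max = 0.30 × 27.5 × 0.0112 = 0.09240 kg/m.
D = 11.9²/(4π × 1530 × 0.09240²) = 0.863 m²/day.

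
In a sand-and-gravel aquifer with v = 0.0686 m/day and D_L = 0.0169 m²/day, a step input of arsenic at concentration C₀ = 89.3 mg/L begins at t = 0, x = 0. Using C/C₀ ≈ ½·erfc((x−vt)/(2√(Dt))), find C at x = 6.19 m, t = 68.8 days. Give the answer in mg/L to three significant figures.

15.0 mg/L

For a continuous step input, C/C₀ ≈ ½·erfc((x−vt)/(2√(Dt))).
vt = 0.0686 × 68.8 = 4.71968 m and 2√(Dt) = 2√(0.0169 × 68.8) = 2.157 m.
Argument (x−vt)/(2√(Dt)) = (6.19 − 4.71968)/2.157 = 0.6817; ½·erfc(0.6817) = 0.1675.
C = 89.3 × 0.1675 = 15.0 mg/L.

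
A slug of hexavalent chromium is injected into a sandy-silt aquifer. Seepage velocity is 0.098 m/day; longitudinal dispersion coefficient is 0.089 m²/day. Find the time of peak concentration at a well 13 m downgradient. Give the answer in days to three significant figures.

For the 1D instantaneous-source solution, setting ∂C/∂t = 0 at fixed x gives v²t² + 2Dt − x² = 0, so t = (√(D² + v²x²) − D)/v².
√(D² + v²x²) = √(0.089² + 0.098² × 13²) = 1.277; v² = 0.009604.
t = (1.277 − 0.089)/0.009604 = 124 days (vs. the pure-advection estimate x/v = 133 d).

124 days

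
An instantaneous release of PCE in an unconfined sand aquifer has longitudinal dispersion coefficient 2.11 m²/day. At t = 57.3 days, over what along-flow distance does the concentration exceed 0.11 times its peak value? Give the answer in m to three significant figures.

The plume is Gaussian with σ = √(2Dt) = √(2 × 2.11 × 57.3) = 15.55 m.
C/C_peak = exp(−Δx²/(2σ²)) = 0.11 ⇒ Δx = σ·√(−2 ln 0.11) = 15.55 × 2.101 = 32.67 m.
Width = 2Δx = 65.3 m.

65.3 m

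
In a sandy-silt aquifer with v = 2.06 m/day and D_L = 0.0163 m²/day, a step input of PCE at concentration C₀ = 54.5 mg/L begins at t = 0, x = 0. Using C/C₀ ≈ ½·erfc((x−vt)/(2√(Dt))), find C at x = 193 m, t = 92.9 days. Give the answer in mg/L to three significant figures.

9.54 mg/L

For a continuous step input, C/C₀ ≈ ½·erfc((x−vt)/(2√(Dt))).
vt = 2.06 × 92.9 = 191.374 m and 2√(Dt) = 2√(0.0163 × 92.9) = 2.461 m.
Argument (x−vt)/(2√(Dt)) = (193 − 191.374)/2.461 = 0.6607; ½·erfc(0.6607) = 0.1751.
C = 54.5 × 0.1751 = 9.54 mg/L.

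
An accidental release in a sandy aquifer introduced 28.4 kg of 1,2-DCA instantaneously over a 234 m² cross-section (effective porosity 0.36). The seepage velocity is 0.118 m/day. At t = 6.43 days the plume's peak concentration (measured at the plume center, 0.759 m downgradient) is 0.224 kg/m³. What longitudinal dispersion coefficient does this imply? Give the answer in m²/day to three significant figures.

At the plume center C_max = M/(n_e·A·√(4πDt)), so D = M²/(4πt·(n_e·A·C_max)²).
n_e·A·C_max = 0.36 × 234 × 0.224 = 18.87 kg/m.
D = 28.4²/(4π × 6.43 × 18.87²) = 0.0280 m²/day.

0.0280 m²/day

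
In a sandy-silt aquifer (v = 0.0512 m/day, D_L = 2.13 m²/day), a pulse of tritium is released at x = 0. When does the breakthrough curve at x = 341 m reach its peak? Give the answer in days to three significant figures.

5900 days

For the 1D instantaneous-source solution, setting ∂C/∂t = 0 at fixed x gives v²t² + 2Dt − x² = 0, so t = (√(D² + v²x²) − D)/v².
√(D² + v²x²) = √(2.13² + 0.0512² × 341²) = 17.59; v² = 0.00262144.
t = (17.59 − 2.13)/0.00262144 = 5900 days (vs. the pure-advection estimate x/v = 6660 d).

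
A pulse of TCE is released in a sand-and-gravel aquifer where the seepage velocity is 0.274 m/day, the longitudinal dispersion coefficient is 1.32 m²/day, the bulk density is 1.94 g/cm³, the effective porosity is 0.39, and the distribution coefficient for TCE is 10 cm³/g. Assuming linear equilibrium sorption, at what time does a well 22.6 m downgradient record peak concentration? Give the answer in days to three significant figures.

Retardation factor R = 1 + ρ_b·K_d/n = 1 + 1.94 × 10/0.39 = 50.74.
Sorption retards both mechanisms: v_R = v/R = 0.005400 m/day, D_R = D/R = 0.02601 m²/day.
Peak time from v_R²t² + 2D_R t − x² = 0: t = (√(D_R² + v_R²x²) − D_R)/v_R².
√(D_R² + v_R²x²) = √(0.02601² + 0.005400² × 22.6²) = 0.1248; v_R² = 2.916e-05.
t = (0.1248 − 0.02601)/2.916e-05 = 3390 days.

3390 days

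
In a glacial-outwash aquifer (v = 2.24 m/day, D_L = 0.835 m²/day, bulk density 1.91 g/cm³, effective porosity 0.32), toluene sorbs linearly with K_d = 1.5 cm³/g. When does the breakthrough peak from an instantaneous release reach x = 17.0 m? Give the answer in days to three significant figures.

73.9 days

Retardation factor R = 1 + ρ_b·K_d/n = 1 + 1.91 × 1.5/0.32 = 9.953.
Sorption retards both mechanisms: v_R = v/R = 0.2251 m/day, D_R = D/R = 0.08389 m²/day.
Peak time from v_R²t² + 2D_R t − x² = 0: t = (√(D_R² + v_R²x²) − D_R)/v_R².
√(D_R² + v_R²x²) = √(0.08389² + 0.2251² × 17.0²) = 3.828; v_R² = 0.05067.
t = (3.828 − 0.08389)/0.05067 = 73.9 days.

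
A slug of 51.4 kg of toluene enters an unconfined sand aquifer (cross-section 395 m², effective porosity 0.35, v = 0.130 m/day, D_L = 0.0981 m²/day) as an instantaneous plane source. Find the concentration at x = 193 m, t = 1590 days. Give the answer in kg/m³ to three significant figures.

0.00622 kg/m³

For an instantaneous plane source, C(x,t) = M/(n_e·A·√(4πDt)) · exp(−(x−vt)²/(4Dt)), with n_e·A the pore (flow) area.
Plume center vt = 0.130 × 1590 = 206.7 m, so the well at 193 m is 13.7 m upgradient of the peak.
√(4πDt) = 44.27 m, giving peak height M/(n_e·A·√(4πDt)) = 51.4/(0.35 × 395 × 44.27) = 0.008398 kg/m³.
(x−vt)²/(4Dt) = (-13.7)²/(4 × 0.0981 × 1590) = 0.3008; exp(−0.3008) = 0.7402.
C = 0.008398 × 0.7402 = 0.00622 kg/m³.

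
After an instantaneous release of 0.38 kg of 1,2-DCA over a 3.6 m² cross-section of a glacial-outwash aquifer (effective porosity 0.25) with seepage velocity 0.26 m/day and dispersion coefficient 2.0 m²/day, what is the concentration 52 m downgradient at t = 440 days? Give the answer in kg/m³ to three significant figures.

For an instantaneous plane source, C(x,t) = M/(n_e·A·√(4πDt)) · exp(−(x−vt)²/(4Dt)), with n_e·A the pore (flow) area.
Plume center vt = 0.26 × 440 = 114.4 m, so the well at 52 m is 62.4 m upgradient of the peak.
√(4πDt) = 105.2 m, giving peak height M/(n_e·A·√(4πDt)) = 0.38/(0.25 × 3.6 × 105.2) = 0.004014 kg/m³.
(x−vt)²/(4Dt) = (-62.4)²/(4 × 2.0 × 440) = 1.106; exp(−1.106) = 0.3309.
C = 0.004014 × 0.3309 = 0.00133 kg/m³.

0.00133 kg/m³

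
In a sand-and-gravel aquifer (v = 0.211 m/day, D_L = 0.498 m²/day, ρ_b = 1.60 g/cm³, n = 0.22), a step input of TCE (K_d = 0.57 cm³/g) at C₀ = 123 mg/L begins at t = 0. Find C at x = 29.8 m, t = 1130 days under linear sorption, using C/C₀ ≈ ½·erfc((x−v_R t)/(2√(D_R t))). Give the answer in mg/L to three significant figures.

107 mg/L

Retardation factor R = 1 + ρ_b·K_d/n = 1 + 1.60 × 0.57/0.22 = 5.145.
Sorption retards both mechanisms: v_R = v/R = 0.04101 m/day, D_R = D/R = 0.09679 m²/day.
v_R·t = 0.04101 × 1130 = 46.3413 m; 2√(D_R t) = 20.92 m; argument = (29.8 − 46.3413)/20.92 = -0.7907.
C = C₀ × ½·erfc(-0.7907) = 123 × 0.8683 = 107 mg/L.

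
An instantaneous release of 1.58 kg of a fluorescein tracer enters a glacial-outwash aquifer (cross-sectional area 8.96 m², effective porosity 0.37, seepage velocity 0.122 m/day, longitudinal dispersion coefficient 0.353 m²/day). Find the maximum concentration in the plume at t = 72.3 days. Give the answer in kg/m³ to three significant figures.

The peak of an instantaneous 1D plume sits at x = vt; there the Gaussian factor is 1 and C_max = M/(n_e·A·√(4πDt)), where n_e·A is the pore area the mass is dissolved in.
√(4πDt) = √(4π × 0.353 × 72.3) = 17.91 m, so C_max = 1.58/(0.37 × 8.96 × 17.91) = 0.0266 kg/m³.

0.0266 kg/m³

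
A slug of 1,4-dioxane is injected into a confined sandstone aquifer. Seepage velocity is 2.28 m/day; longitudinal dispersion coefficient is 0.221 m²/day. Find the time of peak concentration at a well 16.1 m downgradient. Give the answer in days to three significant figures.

For the 1D instantaneous-source solution, setting ∂C/∂t = 0 at fixed x gives v²t² + 2Dt − x² = 0, so t = (√(D² + v²x²) − D)/v².
√(D² + v²x²) = √(0.221² + 2.28² × 16.1²) = 36.71; v² = 5.1984.
t = (36.71 − 0.221)/5.1984 = 7.02 days (vs. the pure-advection estimate x/v = 7.06 d).

7.02 days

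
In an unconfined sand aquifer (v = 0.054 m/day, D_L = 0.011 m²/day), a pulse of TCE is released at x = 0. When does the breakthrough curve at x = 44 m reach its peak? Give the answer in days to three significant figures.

For the 1D instantaneous-source solution, setting ∂C/∂t = 0 at fixed x gives v²t² + 2Dt − x² = 0, so t = (√(D² + v²x²) − D)/v².
√(D² + v²x²) = √(0.011² + 0.054² × 44²) = 2.376; v² = 0.002916.
t = (2.376 − 0.011)/0.002916 = 811 days (vs. the pure-advection estimate x/v = 815 d).

811 days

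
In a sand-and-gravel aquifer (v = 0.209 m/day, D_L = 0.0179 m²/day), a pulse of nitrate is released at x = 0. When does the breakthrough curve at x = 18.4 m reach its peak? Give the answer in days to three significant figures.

For the 1D instantaneous-source solution, setting ∂C/∂t = 0 at fixed x gives v²t² + 2Dt − x² = 0, so t = (√(D² + v²x²) − D)/v².
√(D² + v²x²) = √(0.0179² + 0.209² × 18.4²) = 3.846; v² = 0.043681.
t = (3.846 − 0.0179)/0.043681 = 87.6 days (vs. the pure-advection estimate x/v = 88.0 d).

87.6 days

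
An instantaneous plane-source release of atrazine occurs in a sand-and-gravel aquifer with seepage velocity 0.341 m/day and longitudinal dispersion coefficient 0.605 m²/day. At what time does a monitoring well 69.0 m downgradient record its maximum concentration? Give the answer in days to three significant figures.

197 days

For the 1D instantaneous-source solution, setting ∂C/∂t = 0 at fixed x gives v²t² + 2Dt − x² = 0, so t = (√(D² + v²x²) − D)/v².
√(D² + v²x²) = √(0.605² + 0.341² × 69.0²) = 23.54; v² = 0.116281.
t = (23.54 − 0.605)/0.116281 = 197 days (vs. the pure-advection estimate x/v = 202 d).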